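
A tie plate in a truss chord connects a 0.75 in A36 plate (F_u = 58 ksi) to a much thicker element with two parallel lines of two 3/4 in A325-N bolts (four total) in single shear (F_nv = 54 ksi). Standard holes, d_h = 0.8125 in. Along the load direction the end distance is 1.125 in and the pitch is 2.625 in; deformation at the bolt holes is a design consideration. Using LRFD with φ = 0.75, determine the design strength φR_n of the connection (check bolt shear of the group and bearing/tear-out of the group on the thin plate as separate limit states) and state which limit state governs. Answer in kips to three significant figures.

71.6 kips (bolt shear governs)

Bolt shear: A_b = π·0.75²/4 = 0.4418 in²; R_n = 54 × 0.4418 × 4 × 1 = 95.43 kips → 0.75 × 95.43 = 71.6 kips.
Bearing (1.2 l_c t F_u ≤ 2.4 d t F_u): upper limit = 2.4·0.75·0.75·58 = 78.3 kips.
  Edge l_c = 1.125 − 0.8125/2 = 0.7188 → r_n = 37.52 kips; interior l_c = 2.625 − 0.8125 = 1.812 → r_n = 78.3 kips.
  R_n,bearing = 2·37.52 + 2·78.3 = 231.6 kips → 0.75 × 231.6 = 174 kips.
Bolt shear governs: 71.6 kips.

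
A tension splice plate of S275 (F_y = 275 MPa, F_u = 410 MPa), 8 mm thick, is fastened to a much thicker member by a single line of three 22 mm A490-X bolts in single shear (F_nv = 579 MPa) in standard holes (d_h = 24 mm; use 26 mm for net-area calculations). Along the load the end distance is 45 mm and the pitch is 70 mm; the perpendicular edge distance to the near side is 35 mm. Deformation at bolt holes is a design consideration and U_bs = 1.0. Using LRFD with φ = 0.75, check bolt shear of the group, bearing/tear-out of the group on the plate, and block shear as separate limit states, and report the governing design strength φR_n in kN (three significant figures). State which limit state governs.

231 kN (block shear governs)

Bolt shear: A_b = π·22²/4 = 380.1 mm²; R_n = 579 × 380.1 × 3 × 1 / 1000 = 660.3 kN → 0.75 × 660.3 = 495 kN.
Bearing: edge l_c = 33, r_n = 129.9 kN; interior l_c = 46, r_n = 173.2 kN; R_n = 129.9 + 2·173.2 = 476.3 kN → 357 kN.
Block shear: A_gv = 1480, A_nv = 960, A_nt = 176 mm²; R_n = min(0.6F_uA_nv, 0.6F_yA_gv) + U_bs·F_u·A_nt = 308.3 kN → 231 kN.
Block shear governs: 231 kN.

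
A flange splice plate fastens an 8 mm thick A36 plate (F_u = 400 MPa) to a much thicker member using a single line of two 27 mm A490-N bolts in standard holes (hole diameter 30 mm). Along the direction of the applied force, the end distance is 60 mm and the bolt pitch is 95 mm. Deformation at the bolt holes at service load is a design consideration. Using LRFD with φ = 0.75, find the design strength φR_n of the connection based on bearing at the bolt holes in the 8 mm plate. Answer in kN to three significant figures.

Per bolt r_n = 1.2 l_c t F_u ≤ 2.4 d t F_u; upper limit = 2.4 × 27 × 8 × 400 / 1000 = 207.4 kN.
Edge bolt: l_c = 60 − 30/2 = 45 mm → 1.2 × 45 × 8 × 400 / 1000 = 172.8 → r_n = 172.8 kN.
Interior bolts: l_c = 95 − 30 = 65 mm → 1.2 × 65 × 8 × 400 / 1000 = 249.6 → r_n = 207.4 kN.
R_n = 1 × 172.8 + 1 × 207.4 = 380.2 kN.
Design strength φR_n = 0.75 × 380.2 = 285 kN.

285 kN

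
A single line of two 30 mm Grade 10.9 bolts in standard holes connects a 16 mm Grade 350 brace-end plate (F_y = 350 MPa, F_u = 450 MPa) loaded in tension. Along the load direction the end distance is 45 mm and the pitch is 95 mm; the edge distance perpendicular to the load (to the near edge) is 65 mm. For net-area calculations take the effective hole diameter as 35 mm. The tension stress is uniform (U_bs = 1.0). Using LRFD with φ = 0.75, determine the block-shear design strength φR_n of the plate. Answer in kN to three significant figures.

540 kN

Shear plane L_v = 45 + 1·95 = 140 mm; A_gv = 140 × 16 = 2240 mm².
A_nv = (140 − 1.5·35) × 16 = 1400 mm².
A_nt = (65 − 0.5·35) × 16 = 760 mm².
0.6 F_u A_nv = 378 kN; 0.6 F_y A_gv = 470.4 kN → shear rupture governs the shear term.
R_n = 378 + 1.0 × 450 × 760 / 1000 = 720 kN.
Design strength φR_n = 0.75 × 720 = 540 kN.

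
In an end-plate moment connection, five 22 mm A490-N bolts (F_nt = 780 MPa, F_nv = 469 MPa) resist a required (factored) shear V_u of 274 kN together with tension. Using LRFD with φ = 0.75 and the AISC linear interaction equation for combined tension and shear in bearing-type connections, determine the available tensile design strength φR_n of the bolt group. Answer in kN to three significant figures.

990 kN

A_b = π·22²/4 = 380.1 mm²; f_rv = 274 × 1000 / (5 × 380.1) = 144.2 MPa.
F'_nt = 1.3 F_nt − (F_nt / φF_nv) f_rv = 1.3·780 − (780/(0.75·469))·144.2 = 694.3 MPa, capped at F_nt → F'_nt = 694.3 MPa.
R_n = F'_nt · A_b · n = 694.3 × 380.1 × 5 / 1000 = 1320 kN.
Design strength φR_n = 0.75 × 1320 = 990 kN.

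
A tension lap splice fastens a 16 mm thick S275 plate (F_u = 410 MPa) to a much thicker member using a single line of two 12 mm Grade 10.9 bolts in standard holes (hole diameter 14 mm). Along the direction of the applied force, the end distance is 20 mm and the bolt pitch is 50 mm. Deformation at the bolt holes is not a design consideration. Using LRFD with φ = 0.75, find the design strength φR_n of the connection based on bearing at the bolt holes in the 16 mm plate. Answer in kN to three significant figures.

Per bolt r_n = 1.5 l_c t F_u ≤ 3.0 d t F_u; upper limit = 3.0 × 12 × 16 × 410 / 1000 = 236.2 kN.
Edge bolt: l_c = 20 − 14/2 = 13 mm → 1.5 × 13 × 16 × 410 / 1000 = 127.9 → r_n = 127.9 kN.
Interior bolts: l_c = 50 − 14 = 36 mm → 1.5 × 36 × 16 × 410 / 1000 = 354.2 → r_n = 236.2 kN.
R_n = 1 × 127.9 + 1 × 236.2 = 364.1 kN.
Design strength φR_n = 0.75 × 364.1 = 273 kN.

273 kN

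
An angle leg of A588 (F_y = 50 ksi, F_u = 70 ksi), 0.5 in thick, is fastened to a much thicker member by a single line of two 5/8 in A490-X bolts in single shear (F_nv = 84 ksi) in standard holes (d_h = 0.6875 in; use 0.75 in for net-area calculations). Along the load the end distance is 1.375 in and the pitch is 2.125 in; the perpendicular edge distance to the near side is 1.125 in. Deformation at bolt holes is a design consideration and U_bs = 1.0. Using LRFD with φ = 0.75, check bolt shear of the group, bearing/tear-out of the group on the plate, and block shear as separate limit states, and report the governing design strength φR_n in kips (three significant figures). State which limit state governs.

Bolt shear: A_b = π·0.625²/4 = 0.3068 in²; R_n = 84 × 0.3068 × 2 × 1 = 51.54 kips → 0.75 × 51.54 = 38.7 kips.
Bearing: edge l_c = 1.031, r_n = 43.31 kips; interior l_c = 1.438, r_n = 52.5 kips; R_n = 43.31 + 1·52.5 = 95.81 kips → 71.9 kips.
Block shear: A_gv = 1.75, A_nv = 1.188, A_nt = 0.375 in²; R_n = min(0.6F_uA_nv, 0.6F_yA_gv) + U_bs·F_u·A_nt = 76.12 kips → 57.1 kips.
Bolt shear governs: 38.7 kips.

38.7 kips (bolt shear governs)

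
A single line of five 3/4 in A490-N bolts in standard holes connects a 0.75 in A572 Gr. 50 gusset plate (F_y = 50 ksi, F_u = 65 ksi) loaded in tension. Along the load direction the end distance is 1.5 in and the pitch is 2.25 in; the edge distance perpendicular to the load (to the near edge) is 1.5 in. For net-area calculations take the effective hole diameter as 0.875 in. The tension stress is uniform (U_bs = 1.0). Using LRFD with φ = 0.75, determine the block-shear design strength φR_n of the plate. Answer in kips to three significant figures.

183 kips

Shear plane L_v = 1.5 + 4·2.25 = 10.5 in; A_gv = 10.5 × 0.75 = 7.875 in².
A_nv = (10.5 − 4.5·0.875) × 0.75 = 4.922 in².
A_nt = (1.5 − 0.5·0.875) × 0.75 = 0.7969 in².
0.6 F_u A_nv = 192 kips; 0.6 F_y A_gv = 236.2 kips → shear rupture governs the shear term.
R_n = 192 + 1.0 × 65 × 0.7969 = 243.8 kips.
Design strength φR_n = 0.75 × 243.8 = 183 kips.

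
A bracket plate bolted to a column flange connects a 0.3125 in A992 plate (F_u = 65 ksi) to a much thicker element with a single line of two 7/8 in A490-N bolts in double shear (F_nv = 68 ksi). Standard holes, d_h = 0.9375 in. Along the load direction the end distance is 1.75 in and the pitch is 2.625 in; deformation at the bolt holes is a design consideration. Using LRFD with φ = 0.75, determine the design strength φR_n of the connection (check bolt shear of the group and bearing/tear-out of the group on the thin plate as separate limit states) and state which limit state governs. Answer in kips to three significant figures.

54.3 kips (bearing governs)

Bolt shear: A_b = π·0.875²/4 = 0.6013 in²; R_n = 68 × 0.6013 × 2 × 2 = 163.6 kips → 0.75 × 163.6 = 123 kips.
Bearing (1.2 l_c t F_u ≤ 2.4 d t F_u): upper limit = 2.4·0.875·0.3125·65 = 42.66 kips.
  Edge l_c = 1.75 − 0.9375/2 = 1.281 → r_n = 31.23 kips; interior l_c = 2.625 − 0.9375 = 1.688 → r_n = 41.13 kips.
  R_n,bearing = 1·31.23 + 1·41.13 = 72.36 kips → 0.75 × 72.36 = 54.3 kips.
Bearing governs: 54.3 kips.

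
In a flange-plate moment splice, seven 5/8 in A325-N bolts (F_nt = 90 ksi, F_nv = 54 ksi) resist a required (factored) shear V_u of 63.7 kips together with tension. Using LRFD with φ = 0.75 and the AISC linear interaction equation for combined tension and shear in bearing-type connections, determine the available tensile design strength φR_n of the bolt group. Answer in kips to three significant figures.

82.3 kips

A_b = π·0.625²/4 = 0.3068 in²; f_rv = 63.7 / (7 × 0.3068) = 29.66 ksi.
F'_nt = 1.3 F_nt − (F_nt / φF_nv) f_rv = 1.3·90 − (90/(0.75·54))·29.66 = 51.09 ksi, capped at F_nt → F'_nt = 51.09 ksi.
R_n = F'_nt · A_b · n = 51.09 × 0.3068 × 7 = 109.7 kips.
Design strength φR_n = 0.75 × 109.7 = 82.3 kips.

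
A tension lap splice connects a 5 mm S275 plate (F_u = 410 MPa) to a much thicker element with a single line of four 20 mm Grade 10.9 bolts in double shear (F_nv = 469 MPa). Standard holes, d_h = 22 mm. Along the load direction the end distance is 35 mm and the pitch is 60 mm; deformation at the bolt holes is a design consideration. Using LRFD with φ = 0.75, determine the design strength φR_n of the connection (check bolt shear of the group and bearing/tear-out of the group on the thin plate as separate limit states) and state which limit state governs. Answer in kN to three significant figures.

255 kN (bearing governs)

Bolt shear: A_b = π·20²/4 = 314.2 mm²; R_n = 469 × 314.2 × 4 × 2 / 1000 = 1179 kN → 0.75 × 1179 = 884 kN.
Bearing (1.2 l_c t F_u ≤ 2.4 d t F_u): upper limit = 2.4·20·5·410 / 1000 = 98.4 kN.
  Edge l_c = 35 − 22/2 = 24 → r_n = 59.04 kN; interior l_c = 60 − 22 = 38 → r_n = 93.48 kN.
  R_n,bearing = 1·59.04 + 3·93.48 = 339.5 kN → 0.75 × 339.5 = 255 kN.
Bearing governs: 255 kN.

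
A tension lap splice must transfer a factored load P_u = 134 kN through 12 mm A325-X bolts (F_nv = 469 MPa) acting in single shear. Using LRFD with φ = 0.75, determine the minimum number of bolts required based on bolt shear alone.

4 bolts

A_b = π·12²/4 = 113.1 mm².
Per-bolt design strength φR_n = 0.75 × 469 × 113.1 × 1 / 1000 = 39.78 kN.
n ≥ 134 / 39.78 = 3.368 → use 4 bolts.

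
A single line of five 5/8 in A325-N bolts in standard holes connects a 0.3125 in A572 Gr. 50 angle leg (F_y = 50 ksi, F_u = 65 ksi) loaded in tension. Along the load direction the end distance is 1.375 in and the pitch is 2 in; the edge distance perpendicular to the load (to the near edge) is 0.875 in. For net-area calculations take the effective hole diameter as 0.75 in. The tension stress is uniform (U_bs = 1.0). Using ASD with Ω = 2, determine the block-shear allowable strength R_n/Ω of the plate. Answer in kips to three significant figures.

41.6 kips

Shear plane L_v = 1.375 + 4·2 = 9.375 in; A_gv = 9.375 × 0.3125 = 2.93 in².
A_nv = (9.375 − 4.5·0.75) × 0.3125 = 1.875 in².
A_nt = (0.875 − 0.5·0.75) × 0.3125 = 0.1562 in².
0.6 F_u A_nv = 73.12 kips; 0.6 F_y A_gv = 87.89 kips → shear rupture governs the shear term.
R_n = 73.12 + 1.0 × 65 × 0.1562 = 83.28 kips.
Allowable strength R_n/Ω = 83.28 / 2 = 41.6 kips.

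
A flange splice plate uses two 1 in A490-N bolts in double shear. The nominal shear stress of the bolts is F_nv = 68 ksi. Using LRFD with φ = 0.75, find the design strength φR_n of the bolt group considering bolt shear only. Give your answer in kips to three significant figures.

160 kips

A_b = π × 1² / 4 = 0.7854 in².
R_n = F_nv · A_b · n · n_s = 68 × 0.7854 × 2 × 2 = 213.6 kips.
Design strength φR_n = 0.75 × 213.6 = 160 kips.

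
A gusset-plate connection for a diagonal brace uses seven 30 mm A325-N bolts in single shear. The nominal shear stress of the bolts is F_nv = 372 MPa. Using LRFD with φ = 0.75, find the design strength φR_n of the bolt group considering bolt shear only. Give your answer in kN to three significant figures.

1380 kN

A_b = π × 30² / 4 = 706.9 mm².
R_n = F_nv · A_b · n · n_s = 372 × 706.9 × 7 × 1 / 1000 = 1841 kN.
Design strength φR_n = 0.75 × 1841 = 1380 kN.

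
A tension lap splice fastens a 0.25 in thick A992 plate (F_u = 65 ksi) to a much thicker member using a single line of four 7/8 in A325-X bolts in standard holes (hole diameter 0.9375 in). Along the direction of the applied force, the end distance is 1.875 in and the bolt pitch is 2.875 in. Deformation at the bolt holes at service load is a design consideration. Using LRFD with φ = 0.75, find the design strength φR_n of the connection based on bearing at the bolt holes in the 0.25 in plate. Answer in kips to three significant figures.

97.3 kips

Per bolt r_n = 1.2 l_c t F_u ≤ 2.4 d t F_u; upper limit = 2.4 × 0.875 × 0.25 × 65 = 34.12 kips.
Edge bolt: l_c = 1.875 − 0.9375/2 = 1.406 in → 1.2 × 1.406 × 0.25 × 65 = 27.42 → r_n = 27.42 kips.
Interior bolts: l_c = 2.875 − 0.9375 = 1.938 in → 1.2 × 1.938 × 0.25 × 65 = 37.78 → r_n = 34.12 kips.
R_n = 1 × 27.42 + 3 × 34.12 = 129.8 kips.
Design strength φR_n = 0.75 × 129.8 = 97.3 kips.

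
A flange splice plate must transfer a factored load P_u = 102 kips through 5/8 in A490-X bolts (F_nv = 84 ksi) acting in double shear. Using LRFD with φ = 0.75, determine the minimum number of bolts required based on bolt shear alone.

3 bolts

A_b = π·0.625²/4 = 0.3068 in².
Per-bolt design strength φR_n = 0.75 × 84 × 0.3068 × 2 = 38.66 kips.
n ≥ 102 / 38.66 = 2.639 → use 3 bolts.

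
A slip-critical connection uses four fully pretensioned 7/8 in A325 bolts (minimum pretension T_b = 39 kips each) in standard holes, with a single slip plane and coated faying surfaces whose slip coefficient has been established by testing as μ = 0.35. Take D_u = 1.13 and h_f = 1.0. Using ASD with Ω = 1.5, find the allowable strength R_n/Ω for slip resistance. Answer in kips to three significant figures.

41.1 kips

R_n = μ · D_u · h_f · T_b · n_s · n_b = 0.35 × 1.13 × 1.0 × 39 × 1 × 4 = 61.7 kips.
Allowable strength R_n/Ω = 61.7 / 1.5 = 41.1 kips.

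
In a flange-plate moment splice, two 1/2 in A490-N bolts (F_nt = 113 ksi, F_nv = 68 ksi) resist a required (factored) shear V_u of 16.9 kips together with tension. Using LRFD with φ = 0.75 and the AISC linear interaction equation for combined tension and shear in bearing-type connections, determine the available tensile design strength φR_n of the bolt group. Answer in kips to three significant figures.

15.2 kips

A_b = π·0.5²/4 = 0.1963 in²; f_rv = 16.9 / (2 × 0.1963) = 43.04 ksi.
F'_nt = 1.3 F_nt − (F_nt / φF_nv) f_rv = 1.3·113 − (113/(0.75·68))·43.04 = 51.55 ksi, capped at F_nt → F'_nt = 51.55 ksi.
R_n = F'_nt · A_b · n = 51.55 × 0.1963 × 2 = 20.24 kips.
Design strength φR_n = 0.75 × 20.24 = 15.2 kips.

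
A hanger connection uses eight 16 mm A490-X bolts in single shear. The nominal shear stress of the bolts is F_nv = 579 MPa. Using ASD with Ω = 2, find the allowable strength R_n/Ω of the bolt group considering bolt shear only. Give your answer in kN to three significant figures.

466 kN

A_b = π × 16² / 4 = 201.1 mm².
R_n = F_nv · A_b · n · n_s = 579 × 201.1 × 8 × 1 / 1000 = 931.3 kN.
Allowable strength R_n/Ω = 931.3 / 2 = 466 kN.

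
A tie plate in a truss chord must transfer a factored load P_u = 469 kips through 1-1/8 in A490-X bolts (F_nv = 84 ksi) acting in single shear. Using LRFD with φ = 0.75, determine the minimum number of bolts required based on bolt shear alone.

8 bolts

A_b = π·1.125²/4 = 0.994 in².
Per-bolt design strength φR_n = 0.75 × 84 × 0.994 × 1 = 62.62 kips.
n ≥ 469 / 62.62 = 7.489 → use 8 bolts.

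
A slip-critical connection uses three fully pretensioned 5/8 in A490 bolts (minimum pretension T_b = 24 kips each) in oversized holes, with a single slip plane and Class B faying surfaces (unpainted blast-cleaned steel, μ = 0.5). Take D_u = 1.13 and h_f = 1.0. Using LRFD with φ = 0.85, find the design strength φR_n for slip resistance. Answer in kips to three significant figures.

34.6 kips

R_n = μ · D_u · h_f · T_b · n_s · n_b = 0.5 × 1.13 × 1.0 × 24 × 1 × 3 = 40.68 kips.
Design strength φR_n = 0.85 × 40.68 = 34.6 kips.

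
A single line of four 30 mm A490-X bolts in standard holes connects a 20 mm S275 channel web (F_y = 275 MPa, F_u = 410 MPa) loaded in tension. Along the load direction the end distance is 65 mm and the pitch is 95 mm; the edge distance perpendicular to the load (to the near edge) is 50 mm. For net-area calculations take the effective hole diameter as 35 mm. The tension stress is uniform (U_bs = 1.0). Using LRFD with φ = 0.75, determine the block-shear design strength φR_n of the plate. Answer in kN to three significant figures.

1040 kN

Shear plane L_v = 65 + 3·95 = 350 mm; A_gv = 350 × 20 = 7000 mm².
A_nv = (350 − 3.5·35) × 20 = 4550 mm².
A_nt = (50 − 0.5·35) × 20 = 650 mm².
0.6 F_u A_nv = 1119 kN; 0.6 F_y A_gv = 1155 kN → shear rupture governs the shear term.
R_n = 1119 + 1.0 × 410 × 650 / 1000 = 1386 kN.
Design strength φR_n = 0.75 × 1386 = 1040 kN.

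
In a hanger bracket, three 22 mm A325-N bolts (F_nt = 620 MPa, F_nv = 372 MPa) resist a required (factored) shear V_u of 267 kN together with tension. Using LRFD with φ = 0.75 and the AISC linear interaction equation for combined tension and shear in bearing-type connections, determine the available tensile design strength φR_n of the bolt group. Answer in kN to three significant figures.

A_b = π·22²/4 = 380.1 mm²; f_rv = 267 × 1000 / (3 × 380.1) = 234.1 MPa.
F'_nt = 1.3 F_nt − (F_nt / φF_nv) f_rv = 1.3·620 − (620/(0.75·372))·234.1 = 285.7 MPa, capped at F_nt → F'_nt = 285.7 MPa.
R_n = F'_nt · A_b · n = 285.7 × 380.1 × 3 / 1000 = 325.8 kN.
Design strength φR_n = 0.75 × 325.8 = 244 kN.

244 kN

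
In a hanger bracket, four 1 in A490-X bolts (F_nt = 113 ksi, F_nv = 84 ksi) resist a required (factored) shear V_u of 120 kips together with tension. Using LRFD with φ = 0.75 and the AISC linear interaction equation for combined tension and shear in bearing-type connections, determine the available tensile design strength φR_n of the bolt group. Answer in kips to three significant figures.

A_b = π·1²/4 = 0.7854 in²; f_rv = 120 / (4 × 0.7854) = 38.2 ksi.
F'_nt = 1.3 F_nt − (F_nt / φF_nv) f_rv = 1.3·113 − (113/(0.75·84))·38.2 = 78.39 ksi, capped at F_nt → F'_nt = 78.39 ksi.
R_n = F'_nt · A_b · n = 78.39 × 0.7854 × 4 = 246.3 kips.
Design strength φR_n = 0.75 × 246.3 = 185 kips.

185 kips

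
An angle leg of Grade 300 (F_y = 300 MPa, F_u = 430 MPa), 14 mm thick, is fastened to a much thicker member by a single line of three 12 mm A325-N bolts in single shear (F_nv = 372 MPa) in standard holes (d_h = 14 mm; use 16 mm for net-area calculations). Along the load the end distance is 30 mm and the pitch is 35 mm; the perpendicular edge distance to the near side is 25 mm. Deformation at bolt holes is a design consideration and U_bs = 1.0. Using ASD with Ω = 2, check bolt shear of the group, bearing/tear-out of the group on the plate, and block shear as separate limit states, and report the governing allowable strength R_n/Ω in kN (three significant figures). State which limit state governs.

Bolt shear: A_b = π·12²/4 = 113.1 mm²; R_n = 372 × 113.1 × 3 × 1 / 1000 = 126.2 kN → 126.2 / 2 = 63.1 kN.
Bearing: edge l_c = 23, r_n = 166.2 kN; interior l_c = 21, r_n = 151.7 kN; R_n = 166.2 + 2·151.7 = 469.6 kN → 235 kN.
Block shear: A_gv = 1400, A_nv = 840, A_nt = 238 mm²; R_n = min(0.6F_uA_nv, 0.6F_yA_gv) + U_bs·F_u·A_nt = 319.1 kN → 160 kN.
Bolt shear governs: 63.1 kN.

63.1 kN (bolt shear governs)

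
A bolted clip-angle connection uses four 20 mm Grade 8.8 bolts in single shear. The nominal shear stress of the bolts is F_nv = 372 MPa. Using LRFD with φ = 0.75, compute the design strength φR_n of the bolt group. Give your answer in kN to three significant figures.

351 kN

A_b = π × 20² / 4 = 314.2 mm².
R_n = F_nv · A_b · n · n_s = 372 × 314.2 × 4 × 1 / 1000 = 467.5 kN.
Design strength φR_n = 0.75 × 467.5 = 351 kN.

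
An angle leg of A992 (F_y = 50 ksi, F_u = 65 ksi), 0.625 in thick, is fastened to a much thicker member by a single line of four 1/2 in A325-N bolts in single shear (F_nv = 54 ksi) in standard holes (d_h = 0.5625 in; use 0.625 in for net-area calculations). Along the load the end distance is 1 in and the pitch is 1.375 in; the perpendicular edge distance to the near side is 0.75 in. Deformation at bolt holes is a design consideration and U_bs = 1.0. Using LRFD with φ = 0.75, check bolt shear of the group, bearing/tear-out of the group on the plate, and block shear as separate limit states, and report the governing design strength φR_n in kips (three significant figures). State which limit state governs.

Bolt shear: A_b = π·0.5²/4 = 0.1963 in²; R_n = 54 × 0.1963 × 4 × 1 = 42.41 kips → 0.75 × 42.41 = 31.8 kips.
Bearing: edge l_c = 0.7188, r_n = 35.04 kips; interior l_c = 0.8125, r_n = 39.61 kips; R_n = 35.04 + 3·39.61 = 153.9 kips → 115 kips.
Block shear: A_gv = 3.203, A_nv = 1.836, A_nt = 0.2734 in²; R_n = min(0.6F_uA_nv, 0.6F_yA_gv) + U_bs·F_u·A_nt = 89.38 kips → 67 kips.
Bolt shear governs: 31.8 kips.

31.8 kips (bolt shear governs)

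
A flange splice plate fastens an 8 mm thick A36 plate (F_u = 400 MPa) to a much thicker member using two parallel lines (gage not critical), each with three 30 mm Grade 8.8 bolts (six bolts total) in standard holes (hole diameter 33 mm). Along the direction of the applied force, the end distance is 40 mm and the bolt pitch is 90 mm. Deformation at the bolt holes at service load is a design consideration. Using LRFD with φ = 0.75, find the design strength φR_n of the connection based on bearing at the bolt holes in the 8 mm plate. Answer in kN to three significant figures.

792 kN

Per bolt r_n = 1.2 l_c t F_u ≤ 2.4 d t F_u; upper limit = 2.4 × 30 × 8 × 400 / 1000 = 230.4 kN.
Edge bolt: l_c = 40 − 33/2 = 23.5 mm → 1.2 × 23.5 × 8 × 400 / 1000 = 90.24 → r_n = 90.24 kN.
Interior bolts: l_c = 90 − 33 = 57 mm → 1.2 × 57 × 8 × 400 / 1000 = 218.9 → r_n = 218.9 kN.
R_n = 2 × 90.24 + 4 × 218.9 = 1056 kN.
Design strength φR_n = 0.75 × 1056 = 792 kN.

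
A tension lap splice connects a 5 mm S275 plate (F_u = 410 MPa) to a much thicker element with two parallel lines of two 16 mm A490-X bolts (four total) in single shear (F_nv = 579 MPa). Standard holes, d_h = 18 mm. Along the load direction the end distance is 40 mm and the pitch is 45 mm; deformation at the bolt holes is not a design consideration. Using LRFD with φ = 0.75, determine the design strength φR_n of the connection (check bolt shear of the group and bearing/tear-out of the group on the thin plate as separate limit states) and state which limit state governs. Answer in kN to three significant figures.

268 kN (bearing governs)

Bolt shear: A_b = π·16²/4 = 201.1 mm²; R_n = 579 × 201.1 × 4 × 1 / 1000 = 465.7 kN → 0.75 × 465.7 = 349 kN.
Bearing (1.5 l_c t F_u ≤ 3.0 d t F_u): upper limit = 3.0·16·5·410 / 1000 = 98.4 kN.
  Edge l_c = 40 − 18/2 = 31 → r_n = 95.33 kN; interior l_c = 45 − 18 = 27 → r_n = 83.03 kN.
  R_n,bearing = 2·95.33 + 2·83.03 = 356.7 kN → 0.75 × 356.7 = 268 kN.
Bearing governs: 268 kN.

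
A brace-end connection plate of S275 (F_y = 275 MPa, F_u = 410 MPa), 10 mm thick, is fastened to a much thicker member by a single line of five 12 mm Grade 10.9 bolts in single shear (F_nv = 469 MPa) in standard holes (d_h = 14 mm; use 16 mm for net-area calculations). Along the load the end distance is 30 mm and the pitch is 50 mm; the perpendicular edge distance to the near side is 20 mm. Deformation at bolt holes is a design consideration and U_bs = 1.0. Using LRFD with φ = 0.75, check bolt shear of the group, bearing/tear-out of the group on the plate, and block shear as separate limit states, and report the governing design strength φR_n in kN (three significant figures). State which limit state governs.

Bolt shear: A_b = π·12²/4 = 113.1 mm²; R_n = 469 × 113.1 × 5 × 1 / 1000 = 265.2 kN → 0.75 × 265.2 = 199 kN.
Bearing: edge l_c = 23, r_n = 113.2 kN; interior l_c = 36, r_n = 118.1 kN; R_n = 113.2 + 4·118.1 = 585.5 kN → 439 kN.
Block shear: A_gv = 2300, A_nv = 1580, A_nt = 120 mm²; R_n = min(0.6F_uA_nv, 0.6F_yA_gv) + U_bs·F_u·A_nt = 428.7 kN → 322 kN.
Bolt shear governs: 199 kN.

199 kN (bolt shear governs)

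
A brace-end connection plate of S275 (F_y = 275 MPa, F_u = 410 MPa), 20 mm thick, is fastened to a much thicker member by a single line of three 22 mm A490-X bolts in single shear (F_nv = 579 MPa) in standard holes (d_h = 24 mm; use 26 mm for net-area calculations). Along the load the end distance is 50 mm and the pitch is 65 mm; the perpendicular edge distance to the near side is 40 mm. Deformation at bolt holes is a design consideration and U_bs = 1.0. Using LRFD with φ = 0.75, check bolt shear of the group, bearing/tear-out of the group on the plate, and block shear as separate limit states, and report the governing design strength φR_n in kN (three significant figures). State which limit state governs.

Bolt shear: A_b = π·22²/4 = 380.1 mm²; R_n = 579 × 380.1 × 3 × 1 / 1000 = 660.3 kN → 0.75 × 660.3 = 495 kN.
Bearing: edge l_c = 38, r_n = 373.9 kN; interior l_c = 41, r_n = 403.4 kN; R_n = 373.9 + 2·403.4 = 1181 kN → 886 kN.
Block shear: A_gv = 3600, A_nv = 2300, A_nt = 540 mm²; R_n = min(0.6F_uA_nv, 0.6F_yA_gv) + U_bs·F_u·A_nt = 787.2 kN → 590 kN.
Bolt shear governs: 495 kN.

495 kN (bolt shear governs)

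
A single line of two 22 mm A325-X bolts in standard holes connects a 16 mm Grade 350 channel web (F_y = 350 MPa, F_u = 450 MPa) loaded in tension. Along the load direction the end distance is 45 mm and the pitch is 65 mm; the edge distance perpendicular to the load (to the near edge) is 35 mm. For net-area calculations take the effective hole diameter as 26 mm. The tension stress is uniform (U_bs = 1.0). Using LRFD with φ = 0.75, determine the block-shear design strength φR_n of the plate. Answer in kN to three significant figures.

349 kN

Shear plane L_v = 45 + 1·65 = 110 mm; A_gv = 110 × 16 = 1760 mm².
A_nv = (110 − 1.5·26) × 16 = 1136 mm².
A_nt = (35 − 0.5·26) × 16 = 352 mm².
0.6 F_u A_nv = 306.7 kN; 0.6 F_y A_gv = 369.6 kN → shear rupture governs the shear term.
R_n = 306.7 + 1.0 × 450 × 352 / 1000 = 465.1 kN.
Design strength φR_n = 0.75 × 465.1 = 349 kN.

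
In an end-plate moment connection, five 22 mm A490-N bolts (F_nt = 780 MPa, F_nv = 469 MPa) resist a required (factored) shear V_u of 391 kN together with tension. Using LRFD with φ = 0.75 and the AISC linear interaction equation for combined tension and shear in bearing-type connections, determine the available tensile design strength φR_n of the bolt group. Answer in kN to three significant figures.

795 kN

A_b = π·22²/4 = 380.1 mm²; f_rv = 391 × 1000 / (5 × 380.1) = 205.7 MPa.
F'_nt = 1.3 F_nt − (F_nt / φF_nv) f_rv = 1.3·780 − (780/(0.75·469))·205.7 = 557.8 MPa, capped at F_nt → F'_nt = 557.8 MPa.
R_n = F'_nt · A_b · n = 557.8 × 380.1 × 5 / 1000 = 1060 kN.
Design strength φR_n = 0.75 × 1060 = 795 kN.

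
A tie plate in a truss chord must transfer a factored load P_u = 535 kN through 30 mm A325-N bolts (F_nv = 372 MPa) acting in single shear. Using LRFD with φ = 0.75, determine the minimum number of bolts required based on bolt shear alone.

A_b = π·30²/4 = 706.9 mm².
Per-bolt design strength φR_n = 0.75 × 372 × 706.9 × 1 / 1000 = 197.2 kN.
n ≥ 535 / 197.2 = 2.713 → use 3 bolts.

3 bolts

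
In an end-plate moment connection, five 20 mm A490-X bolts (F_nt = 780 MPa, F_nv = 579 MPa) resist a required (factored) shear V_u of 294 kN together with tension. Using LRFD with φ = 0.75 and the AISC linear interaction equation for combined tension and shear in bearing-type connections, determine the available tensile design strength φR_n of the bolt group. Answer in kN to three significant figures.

799 kN

A_b = π·20²/4 = 314.2 mm²; f_rv = 294 × 1000 / (5 × 314.2) = 187.2 MPa.
F'_nt = 1.3 F_nt − (F_nt / φF_nv) f_rv = 1.3·780 − (780/(0.75·579))·187.2 = 677.8 MPa, capped at F_nt → F'_nt = 677.8 MPa.
R_n = F'_nt · A_b · n = 677.8 × 314.2 × 5 / 1000 = 1065 kN.
Design strength φR_n = 0.75 × 1065 = 799 kN.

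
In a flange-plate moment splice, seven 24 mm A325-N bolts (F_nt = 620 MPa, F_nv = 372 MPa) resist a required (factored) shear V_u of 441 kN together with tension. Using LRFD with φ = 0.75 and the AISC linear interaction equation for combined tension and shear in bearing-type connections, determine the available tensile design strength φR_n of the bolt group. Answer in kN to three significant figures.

1180 kN

A_b = π·24²/4 = 452.4 mm²; f_rv = 441 × 1000 / (7 × 452.4) = 139.3 MPa.
F'_nt = 1.3 F_nt − (F_nt / φF_nv) f_rv = 1.3·620 − (620/(0.75·372))·139.3 = 496.5 MPa, capped at F_nt → F'_nt = 496.5 MPa.
R_n = F'_nt · A_b · n = 496.5 × 452.4 × 7 / 1000 = 1572 kN.
Design strength φR_n = 0.75 × 1572 = 1180 kN.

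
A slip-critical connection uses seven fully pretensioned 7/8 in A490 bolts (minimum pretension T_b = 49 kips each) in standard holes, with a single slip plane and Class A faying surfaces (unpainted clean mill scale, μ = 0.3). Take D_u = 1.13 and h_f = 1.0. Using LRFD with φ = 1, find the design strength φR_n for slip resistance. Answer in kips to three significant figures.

116 kips

R_n = μ · D_u · h_f · T_b · n_s · n_b = 0.3 × 1.13 × 1.0 × 49 × 1 × 7 = 116.3 kips.
Design strength φR_n = 1 × 116.3 = 116 kips.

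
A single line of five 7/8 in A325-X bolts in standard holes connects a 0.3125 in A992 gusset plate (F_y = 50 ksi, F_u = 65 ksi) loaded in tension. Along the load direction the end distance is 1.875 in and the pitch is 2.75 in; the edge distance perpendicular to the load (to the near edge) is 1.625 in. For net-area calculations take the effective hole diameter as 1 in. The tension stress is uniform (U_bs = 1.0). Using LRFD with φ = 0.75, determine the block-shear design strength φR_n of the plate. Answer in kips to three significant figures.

93.7 kips

Shear plane L_v = 1.875 + 4·2.75 = 12.88 in; A_gv = 12.88 × 0.3125 = 4.023 in².
A_nv = (12.88 − 4.5·1) × 0.3125 = 2.617 in².
A_nt = (1.625 − 0.5·1) × 0.3125 = 0.3516 in².
0.6 F_u A_nv = 102.1 kips; 0.6 F_y A_gv = 120.7 kips → shear rupture governs the shear term.
R_n = 102.1 + 1.0 × 65 × 0.3516 = 124.9 kips.
Design strength φR_n = 0.75 × 124.9 = 93.7 kips.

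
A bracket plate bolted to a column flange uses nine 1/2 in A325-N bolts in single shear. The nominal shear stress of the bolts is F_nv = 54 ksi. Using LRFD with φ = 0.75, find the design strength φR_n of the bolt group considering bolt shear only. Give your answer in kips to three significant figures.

A_b = π × 0.5² / 4 = 0.1963 in².
R_n = F_nv · A_b · n · n_s = 54 × 0.1963 × 9 × 1 = 95.43 kips.
Design strength φR_n = 0.75 × 95.43 = 71.6 kips.

71.6 kips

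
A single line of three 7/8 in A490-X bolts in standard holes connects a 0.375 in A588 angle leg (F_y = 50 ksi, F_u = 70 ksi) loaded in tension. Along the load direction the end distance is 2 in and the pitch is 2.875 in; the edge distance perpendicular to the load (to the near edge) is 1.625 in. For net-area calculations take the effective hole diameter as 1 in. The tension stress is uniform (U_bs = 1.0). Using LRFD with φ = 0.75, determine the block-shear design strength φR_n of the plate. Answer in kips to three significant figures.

84.2 kips

Shear plane L_v = 2 + 2·2.875 = 7.75 in; A_gv = 7.75 × 0.375 = 2.906 in².
A_nv = (7.75 − 2.5·1) × 0.375 = 1.969 in².
A_nt = (1.625 − 0.5·1) × 0.375 = 0.4219 in².
0.6 F_u A_nv = 82.69 kips; 0.6 F_y A_gv = 87.19 kips → shear rupture governs the shear term.
R_n = 82.69 + 1.0 × 70 × 0.4219 = 112.2 kips.
Design strength φR_n = 0.75 × 112.2 = 84.2 kips.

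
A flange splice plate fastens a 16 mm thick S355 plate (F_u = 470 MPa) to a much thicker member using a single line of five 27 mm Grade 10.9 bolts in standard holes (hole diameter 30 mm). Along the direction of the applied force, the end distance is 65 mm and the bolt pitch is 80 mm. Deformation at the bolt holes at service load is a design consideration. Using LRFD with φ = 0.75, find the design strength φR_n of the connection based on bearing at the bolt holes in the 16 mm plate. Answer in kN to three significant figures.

Per bolt r_n = 1.2 l_c t F_u ≤ 2.4 d t F_u; upper limit = 2.4 × 27 × 16 × 470 / 1000 = 487.3 kN.
Edge bolt: l_c = 65 − 30/2 = 50 mm → 1.2 × 50 × 16 × 470 / 1000 = 451.2 → r_n = 451.2 kN.
Interior bolts: l_c = 80 − 30 = 50 mm → 1.2 × 50 × 16 × 470 / 1000 = 451.2 → r_n = 451.2 kN.
R_n = 1 × 451.2 + 4 × 451.2 = 2256 kN.
Design strength φR_n = 0.75 × 2256 = 1690 kN.

1690 kN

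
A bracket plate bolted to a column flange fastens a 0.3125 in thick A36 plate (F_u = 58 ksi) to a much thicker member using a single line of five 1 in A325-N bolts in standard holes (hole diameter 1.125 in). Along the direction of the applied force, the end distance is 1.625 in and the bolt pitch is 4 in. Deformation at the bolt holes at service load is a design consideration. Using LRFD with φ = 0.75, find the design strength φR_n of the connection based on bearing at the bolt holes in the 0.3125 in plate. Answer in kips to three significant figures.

148 kips

Per bolt r_n = 1.2 l_c t F_u ≤ 2.4 d t F_u; upper limit = 2.4 × 1 × 0.3125 × 58 = 43.5 kips.
Edge bolt: l_c = 1.625 − 1.125/2 = 1.062 in → 1.2 × 1.062 × 0.3125 × 58 = 23.11 → r_n = 23.11 kips.
Interior bolts: l_c = 4 − 1.125 = 2.875 in → 1.2 × 2.875 × 0.3125 × 58 = 62.53 → r_n = 43.5 kips.
R_n = 1 × 23.11 + 4 × 43.5 = 197.1 kips.
Design strength φR_n = 0.75 × 197.1 = 148 kips.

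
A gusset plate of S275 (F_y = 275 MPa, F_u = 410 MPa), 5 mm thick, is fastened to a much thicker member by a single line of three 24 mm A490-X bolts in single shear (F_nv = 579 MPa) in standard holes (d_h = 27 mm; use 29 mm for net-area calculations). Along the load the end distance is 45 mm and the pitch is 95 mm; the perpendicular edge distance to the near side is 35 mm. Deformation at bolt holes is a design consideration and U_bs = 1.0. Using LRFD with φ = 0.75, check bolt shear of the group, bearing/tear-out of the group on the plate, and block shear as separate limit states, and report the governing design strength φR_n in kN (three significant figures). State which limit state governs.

Bolt shear: A_b = π·24²/4 = 452.4 mm²; R_n = 579 × 452.4 × 3 × 1 / 1000 = 785.8 kN → 0.75 × 785.8 = 589 kN.
Bearing: edge l_c = 31.5, r_n = 77.49 kN; interior l_c = 68, r_n = 118.1 kN; R_n = 77.49 + 2·118.1 = 313.6 kN → 235 kN.
Block shear: A_gv = 1175, A_nv = 812.5, A_nt = 102.5 mm²; R_n = min(0.6F_uA_nv, 0.6F_yA_gv) + U_bs·F_u·A_nt = 235.9 kN → 177 kN.
Block shear governs: 177 kN.

177 kN (block shear governs)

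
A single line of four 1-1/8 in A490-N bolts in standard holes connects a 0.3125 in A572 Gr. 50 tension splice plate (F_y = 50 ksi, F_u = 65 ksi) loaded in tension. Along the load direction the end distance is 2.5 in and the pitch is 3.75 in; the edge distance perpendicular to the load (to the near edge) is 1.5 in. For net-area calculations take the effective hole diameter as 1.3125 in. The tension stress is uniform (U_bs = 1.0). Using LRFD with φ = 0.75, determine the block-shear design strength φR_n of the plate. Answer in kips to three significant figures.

Shear plane L_v = 2.5 + 3·3.75 = 13.75 in; A_gv = 13.75 × 0.3125 = 4.297 in².
A_nv = (13.75 − 3.5·1.3125) × 0.3125 = 2.861 in².
A_nt = (1.5 − 0.5·1.3125) × 0.3125 = 0.2637 in².
0.6 F_u A_nv = 111.6 kips; 0.6 F_y A_gv = 128.9 kips → shear rupture governs the shear term.
R_n = 111.6 + 1.0 × 65 × 0.2637 = 128.7 kips.
Design strength φR_n = 0.75 × 128.7 = 96.5 kips.

96.5 kips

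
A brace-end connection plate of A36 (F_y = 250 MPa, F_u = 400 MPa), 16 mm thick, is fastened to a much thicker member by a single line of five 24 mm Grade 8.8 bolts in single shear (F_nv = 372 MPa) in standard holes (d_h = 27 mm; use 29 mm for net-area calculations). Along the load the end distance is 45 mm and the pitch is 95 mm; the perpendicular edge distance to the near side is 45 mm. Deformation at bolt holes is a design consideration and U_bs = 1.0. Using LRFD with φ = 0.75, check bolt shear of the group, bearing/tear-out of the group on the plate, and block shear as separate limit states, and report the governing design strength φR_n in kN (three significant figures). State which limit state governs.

631 kN (bolt shear governs)

Bolt shear: A_b = π·24²/4 = 452.4 mm²; R_n = 372 × 452.4 × 5 × 1 / 1000 = 841.4 kN → 0.75 × 841.4 = 631 kN.
Bearing: edge l_c = 31.5, r_n = 241.9 kN; interior l_c = 68, r_n = 368.6 kN; R_n = 241.9 + 4·368.6 = 1716 kN → 1290 kN.
Block shear: A_gv = 6800, A_nv = 4712, A_nt = 488 mm²; R_n = min(0.6F_uA_nv, 0.6F_yA_gv) + U_bs·F_u·A_nt = 1215 kN → 911 kN.
Bolt shear governs: 631 kN.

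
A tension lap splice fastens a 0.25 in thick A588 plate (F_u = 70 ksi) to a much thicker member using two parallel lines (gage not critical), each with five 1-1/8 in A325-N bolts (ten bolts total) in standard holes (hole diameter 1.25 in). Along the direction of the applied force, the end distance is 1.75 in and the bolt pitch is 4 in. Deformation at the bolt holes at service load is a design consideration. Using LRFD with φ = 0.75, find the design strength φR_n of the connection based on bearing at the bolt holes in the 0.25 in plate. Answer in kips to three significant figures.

Per bolt r_n = 1.2 l_c t F_u ≤ 2.4 d t F_u; upper limit = 2.4 × 1.125 × 0.25 × 70 = 47.25 kips.
Edge bolt: l_c = 1.75 − 1.25/2 = 1.125 in → 1.2 × 1.125 × 0.25 × 70 = 23.62 → r_n = 23.62 kips.
Interior bolts: l_c = 4 − 1.25 = 2.75 in → 1.2 × 2.75 × 0.25 × 70 = 57.75 → r_n = 47.25 kips.
R_n = 2 × 23.62 + 8 × 47.25 = 425.2 kips.
Design strength φR_n = 0.75 × 425.2 = 319 kips.

319 kips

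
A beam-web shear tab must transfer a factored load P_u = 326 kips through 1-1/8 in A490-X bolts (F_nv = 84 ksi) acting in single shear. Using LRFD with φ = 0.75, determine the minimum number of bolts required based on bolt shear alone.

A_b = π·1.125²/4 = 0.994 in².
Per-bolt design strength φR_n = 0.75 × 84 × 0.994 × 1 = 62.62 kips.
n ≥ 326 / 62.62 = 5.206 → use 6 bolts.

6 bolts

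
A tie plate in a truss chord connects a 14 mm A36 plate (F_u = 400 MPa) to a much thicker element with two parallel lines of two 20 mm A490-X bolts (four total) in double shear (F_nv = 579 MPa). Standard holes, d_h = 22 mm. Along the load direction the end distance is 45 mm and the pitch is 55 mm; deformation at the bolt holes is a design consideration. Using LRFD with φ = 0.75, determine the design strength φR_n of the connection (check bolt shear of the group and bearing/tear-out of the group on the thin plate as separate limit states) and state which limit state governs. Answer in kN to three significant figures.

675 kN (bearing governs)

Bolt shear: A_b = π·20²/4 = 314.2 mm²; R_n = 579 × 314.2 × 4 × 2 / 1000 = 1455 kN → 0.75 × 1455 = 1090 kN.
Bearing (1.2 l_c t F_u ≤ 2.4 d t F_u): upper limit = 2.4·20·14·400 / 1000 = 268.8 kN.
  Edge l_c = 45 − 22/2 = 34 → r_n = 228.5 kN; interior l_c = 55 − 22 = 33 → r_n = 221.8 kN.
  R_n,bearing = 2·228.5 + 2·221.8 = 900.5 kN → 0.75 × 900.5 = 675 kN.
Bearing governs: 675 kN.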